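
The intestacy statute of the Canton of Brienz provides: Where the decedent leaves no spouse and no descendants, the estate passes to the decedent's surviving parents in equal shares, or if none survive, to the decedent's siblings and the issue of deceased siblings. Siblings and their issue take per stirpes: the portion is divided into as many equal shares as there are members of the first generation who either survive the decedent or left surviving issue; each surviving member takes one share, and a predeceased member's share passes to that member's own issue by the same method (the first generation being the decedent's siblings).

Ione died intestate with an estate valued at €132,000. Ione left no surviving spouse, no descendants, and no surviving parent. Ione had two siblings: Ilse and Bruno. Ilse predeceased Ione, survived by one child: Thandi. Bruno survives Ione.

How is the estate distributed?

Thandi: €66,000; Bruno: €66,000

The entire €132,000 passes to the siblings and their issue.
That amount (€132,000) is divided into 2 shares of €66,000: Bruno takes €66,000; Ilse's €66,000 share passes to Ilse's issue.
Ilse's share (€66,000) passes entirely to Thandi.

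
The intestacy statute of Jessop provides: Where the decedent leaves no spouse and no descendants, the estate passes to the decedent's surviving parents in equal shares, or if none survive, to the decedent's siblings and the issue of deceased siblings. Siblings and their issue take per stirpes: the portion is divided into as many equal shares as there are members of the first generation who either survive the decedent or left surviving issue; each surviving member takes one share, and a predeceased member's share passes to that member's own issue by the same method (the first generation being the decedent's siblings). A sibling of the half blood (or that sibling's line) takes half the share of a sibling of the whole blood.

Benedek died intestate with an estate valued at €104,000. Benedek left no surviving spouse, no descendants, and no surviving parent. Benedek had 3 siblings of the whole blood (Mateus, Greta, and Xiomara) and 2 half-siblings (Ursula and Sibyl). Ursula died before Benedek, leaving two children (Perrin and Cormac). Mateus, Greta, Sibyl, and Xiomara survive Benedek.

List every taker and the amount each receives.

The entire €104,000 passes to the siblings and their issue.
Counting each half-blood sibling's line as half a unit, there are 4 units in €104,000, so one unit is €26,000. Whole-blood lines (Mateus, Greta, and Xiomara) take €26,000 each; half-blood lines (Ursula and Sibyl) take €13,000 each.
Ursula's share (€13,000) is divided into 2 shares of €6,500: Perrin and Cormac each take €6,500.

Mateus: €26,000; Perrin: €6,500; Cormac: €6,500; Greta: €26,000; Sibyl: €13,000; Xiomara: €26,000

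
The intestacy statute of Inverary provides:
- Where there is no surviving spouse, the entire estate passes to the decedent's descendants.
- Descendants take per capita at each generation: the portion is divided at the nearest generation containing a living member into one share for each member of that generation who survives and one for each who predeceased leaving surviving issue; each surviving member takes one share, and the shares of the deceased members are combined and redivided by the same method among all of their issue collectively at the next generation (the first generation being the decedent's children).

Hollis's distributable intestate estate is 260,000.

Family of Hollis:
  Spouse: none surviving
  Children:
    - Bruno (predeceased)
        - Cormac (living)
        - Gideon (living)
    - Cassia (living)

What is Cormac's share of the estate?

The entire 260,000 passes to the descendants.
That amount (260,000) is divided at the children's generation into 2 shares of 130,000. Cassia takes 130,000. The remaining share for the deceased Bruno (130,000) is carried to the next generation.
That pool (130,000) is divided at the grandchildren's generation equally among Cormac and Gideon: 65,000 each.

Cormac receives 65,000.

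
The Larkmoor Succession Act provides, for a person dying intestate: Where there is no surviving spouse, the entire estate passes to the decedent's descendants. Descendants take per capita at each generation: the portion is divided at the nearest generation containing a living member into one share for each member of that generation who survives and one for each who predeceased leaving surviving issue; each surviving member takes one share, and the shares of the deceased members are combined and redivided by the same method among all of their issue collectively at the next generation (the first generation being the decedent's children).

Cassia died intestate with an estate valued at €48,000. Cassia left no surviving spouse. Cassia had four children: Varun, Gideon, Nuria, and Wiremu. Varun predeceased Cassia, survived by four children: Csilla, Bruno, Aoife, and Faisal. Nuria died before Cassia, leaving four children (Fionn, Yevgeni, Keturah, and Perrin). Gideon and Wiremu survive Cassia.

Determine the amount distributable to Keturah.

The entire €48,000 passes to the descendants.
That amount (€48,000) is divided at the children's generation into 4 shares of €12,000. Gideon and Wiremu each take €12,000. The 2 shares of the deceased (Varun and Nuria) are combined into a pool of €24,000.
That pool (€24,000) is divided at the grandchildren's generation equally among Csilla, Bruno, Aoife, Faisal, Fionn, Yevgeni, Keturah, and Perrin: €3,000 each.

Keturah receives €3,000.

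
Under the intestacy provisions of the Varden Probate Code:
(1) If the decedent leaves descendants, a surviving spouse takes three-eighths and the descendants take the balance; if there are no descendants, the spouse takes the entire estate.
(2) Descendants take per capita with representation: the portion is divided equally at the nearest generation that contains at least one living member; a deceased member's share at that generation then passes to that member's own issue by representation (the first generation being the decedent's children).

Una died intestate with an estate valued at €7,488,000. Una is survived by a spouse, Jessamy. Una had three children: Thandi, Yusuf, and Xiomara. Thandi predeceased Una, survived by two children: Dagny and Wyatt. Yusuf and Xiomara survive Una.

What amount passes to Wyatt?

Wyatt receives €780,000.

Jessamy takes three-eighths of €7,488,000 = €2,808,000. The remaining €4,680,000 passes to the descendants.
The descendants' portion (€4,680,000) is divided into 3 shares of €1,560,000: Yusuf and Xiomara each take €1,560,000; Thandi's €1,560,000 share passes to Thandi's issue.
Thandi's share (€1,560,000) is divided into 2 shares of €780,000: Dagny and Wyatt each take €780,000.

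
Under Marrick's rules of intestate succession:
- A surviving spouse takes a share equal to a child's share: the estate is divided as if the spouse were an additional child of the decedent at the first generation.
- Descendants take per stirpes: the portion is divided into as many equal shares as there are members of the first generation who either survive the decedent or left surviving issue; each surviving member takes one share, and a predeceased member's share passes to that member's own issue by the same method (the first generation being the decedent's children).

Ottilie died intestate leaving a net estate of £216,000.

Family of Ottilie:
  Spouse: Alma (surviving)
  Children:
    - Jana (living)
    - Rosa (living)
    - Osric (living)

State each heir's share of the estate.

The spouse counts as an additional share at the children's level, so there are 4 primary shares of £54,000. Alma takes one such share (£54,000).
The children's combined portion (£162,000) is divided into 3 shares of £54,000: Jana, Rosa, and Osric each take £54,000.

Alma: £54,000; Jana: £54,000; Rosa: £54,000; Osric: £54,000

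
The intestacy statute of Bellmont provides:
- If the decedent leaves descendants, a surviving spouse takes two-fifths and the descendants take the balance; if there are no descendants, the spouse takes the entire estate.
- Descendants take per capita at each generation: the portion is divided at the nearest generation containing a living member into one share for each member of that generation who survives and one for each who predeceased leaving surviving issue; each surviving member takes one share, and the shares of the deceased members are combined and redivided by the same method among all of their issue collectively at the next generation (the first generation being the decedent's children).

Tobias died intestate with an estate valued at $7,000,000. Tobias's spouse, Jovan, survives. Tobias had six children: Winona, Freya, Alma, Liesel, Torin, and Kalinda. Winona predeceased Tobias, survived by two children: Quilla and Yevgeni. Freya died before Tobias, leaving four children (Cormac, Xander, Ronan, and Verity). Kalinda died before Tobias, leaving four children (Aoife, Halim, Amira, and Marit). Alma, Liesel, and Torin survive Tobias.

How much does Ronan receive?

Jovan takes two-fifths of $7,000,000 = $2,800,000. The remaining $4,200,000 passes to the descendants.
The descendants' portion ($4,200,000) is divided at the children's generation into 6 shares of $700,000. Alma, Liesel, and Torin each take $700,000. The 3 shares of the deceased (Winona, Freya, and Kalinda) are combined into a pool of $2,100,000.
That pool ($2,100,000) is divided at the grandchildren's generation equally among Quilla, Yevgeni, Cormac, Xander, Ronan, Verity, Aoife, Halim, Amira, and Marit: $210,000 each.

Ronan receives $210,000.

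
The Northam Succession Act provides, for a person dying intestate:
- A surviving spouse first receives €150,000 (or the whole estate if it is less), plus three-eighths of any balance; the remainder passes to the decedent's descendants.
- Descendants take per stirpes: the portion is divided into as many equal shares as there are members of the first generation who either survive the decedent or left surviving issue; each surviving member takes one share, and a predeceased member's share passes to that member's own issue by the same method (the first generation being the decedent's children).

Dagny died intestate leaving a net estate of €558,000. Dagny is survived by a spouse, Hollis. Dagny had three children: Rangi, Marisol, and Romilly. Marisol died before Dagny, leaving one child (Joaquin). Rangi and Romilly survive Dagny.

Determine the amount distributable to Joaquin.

Hollis first takes €150,000, leaving a balance of €408,000. Hollis then takes three-eighths of the balance (€153,000), for a total of €303,000. The remaining €255,000 passes to the descendants.
The descendants' portion (€255,000) is divided into 3 shares of €85,000: Rangi and Romilly each take €85,000; Marisol's €85,000 share passes to Marisol's issue.
Marisol's share (€85,000) passes entirely to Joaquin.

Joaquin receives €85,000.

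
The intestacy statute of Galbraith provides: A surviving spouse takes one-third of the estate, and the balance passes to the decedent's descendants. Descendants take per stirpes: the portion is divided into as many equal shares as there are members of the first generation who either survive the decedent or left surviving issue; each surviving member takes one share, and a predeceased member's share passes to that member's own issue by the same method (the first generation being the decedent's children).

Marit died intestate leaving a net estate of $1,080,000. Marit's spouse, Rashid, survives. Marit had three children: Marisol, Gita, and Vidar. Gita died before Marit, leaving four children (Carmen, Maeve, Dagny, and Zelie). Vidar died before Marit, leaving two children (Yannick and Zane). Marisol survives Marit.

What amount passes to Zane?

Rashid takes one-third of $1,080,000 = $360,000. The remaining $720,000 passes to the descendants.
The descendants' portion ($720,000) is divided into 3 shares of $240,000: Marisol takes $240,000; Gita's $240,000 share passes to Gita's issue; Vidar's $240,000 share passes to Vidar's issue.
Gita's share ($240,000) is divided into 4 shares of $60,000: Carmen, Maeve, Dagny, and Zelie each take $60,000.
Vidar's share ($240,000) is divided into 2 shares of $120,000: Yannick and Zane each take $120,000.

Zane receives $120,000.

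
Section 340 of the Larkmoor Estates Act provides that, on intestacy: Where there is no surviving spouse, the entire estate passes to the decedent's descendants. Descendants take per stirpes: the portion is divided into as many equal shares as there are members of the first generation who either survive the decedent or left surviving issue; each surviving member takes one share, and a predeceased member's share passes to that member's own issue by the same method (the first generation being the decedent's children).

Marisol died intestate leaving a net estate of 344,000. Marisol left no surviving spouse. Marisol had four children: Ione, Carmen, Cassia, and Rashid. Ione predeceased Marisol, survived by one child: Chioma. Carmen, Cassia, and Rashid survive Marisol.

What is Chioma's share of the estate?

Chioma receives 86,000.

The entire 344,000 passes to the descendants.
That amount (344,000) is divided into 4 shares of 86,000: Carmen, Cassia, and Rashid each take 86,000; Ione's 86,000 share passes to Ione's issue.
Ione's share (86,000) passes entirely to Chioma.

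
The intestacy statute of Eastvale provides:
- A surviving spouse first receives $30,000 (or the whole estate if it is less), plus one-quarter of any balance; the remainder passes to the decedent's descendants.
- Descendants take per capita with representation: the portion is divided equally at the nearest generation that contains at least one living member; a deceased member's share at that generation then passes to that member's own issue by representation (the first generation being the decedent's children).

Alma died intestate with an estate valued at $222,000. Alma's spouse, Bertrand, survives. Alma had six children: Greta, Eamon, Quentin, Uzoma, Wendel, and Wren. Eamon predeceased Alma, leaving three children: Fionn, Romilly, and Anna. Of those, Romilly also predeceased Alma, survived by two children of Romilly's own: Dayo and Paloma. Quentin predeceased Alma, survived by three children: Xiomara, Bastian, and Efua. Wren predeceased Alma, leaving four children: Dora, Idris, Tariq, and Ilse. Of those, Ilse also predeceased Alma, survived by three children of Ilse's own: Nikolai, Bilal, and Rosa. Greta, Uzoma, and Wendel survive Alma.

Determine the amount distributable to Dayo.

Dayo receives $4,000.

Bertrand first takes $30,000, leaving a balance of $192,000. Bertrand then takes one-quarter of the balance ($48,000), for a total of $78,000. The remaining $144,000 passes to the descendants.
The descendants' portion ($144,000) is divided into 6 shares of $24,000: Greta, Uzoma, and Wendel each take $24,000; Eamon's $24,000 share passes to Eamon's issue; Quentin's $24,000 share passes to Quentin's issue; Wren's $24,000 share passes to Wren's issue.
Eamon's share ($24,000) is divided into 3 shares of $8,000: Fionn and Anna each take $8,000; Romilly's $8,000 share passes to Romilly's issue.
Romilly's share ($8,000) is divided into 2 shares of $4,000: Dayo and Paloma each take $4,000.
Quentin's share ($24,000) is divided into 3 shares of $8,000: Xiomara, Bastian, and Efua each take $8,000.
Wren's share ($24,000) is divided into 4 shares of $6,000: Dora, Idris, and Tariq each take $6,000; Ilse's $6,000 share passes to Ilse's issue.
Ilse's share ($6,000) is divided into 3 shares of $2,000: Nikolai, Bilal, and Rosa each take $2,000.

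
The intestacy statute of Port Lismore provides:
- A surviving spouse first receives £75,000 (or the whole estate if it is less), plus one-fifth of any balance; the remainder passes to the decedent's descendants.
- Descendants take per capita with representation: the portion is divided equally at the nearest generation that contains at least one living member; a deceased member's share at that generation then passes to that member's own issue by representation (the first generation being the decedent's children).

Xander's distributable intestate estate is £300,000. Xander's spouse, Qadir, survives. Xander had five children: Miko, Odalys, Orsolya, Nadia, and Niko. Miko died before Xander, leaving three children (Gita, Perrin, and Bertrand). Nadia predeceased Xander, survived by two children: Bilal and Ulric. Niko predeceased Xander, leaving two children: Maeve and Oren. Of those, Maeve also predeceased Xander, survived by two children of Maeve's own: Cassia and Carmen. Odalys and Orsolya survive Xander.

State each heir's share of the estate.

Qadir first takes £75,000, leaving a balance of £225,000. Qadir then takes one-fifth of the balance (£45,000), for a total of £120,000. The remaining £180,000 passes to the descendants.
The descendants' portion (£180,000) is divided into 5 shares of £36,000: Odalys and Orsolya each take £36,000; Miko's £36,000 share passes to Miko's issue; Nadia's £36,000 share passes to Nadia's issue; Niko's £36,000 share passes to Niko's issue.
Miko's share (£36,000) is divided into 3 shares of £12,000: Gita, Perrin, and Bertrand each take £12,000.
Nadia's share (£36,000) is divided into 2 shares of £18,000: Bilal and Ulric each take £18,000.
Niko's share (£36,000) is divided into 2 shares of £18,000: Oren takes £18,000; Maeve's £18,000 share passes to Maeve's issue.
Maeve's share (£18,000) is divided into 2 shares of £9,000: Cassia and Carmen each take £9,000.

Qadir: £120,000; Gita: £12,000; Perrin: £12,000; Bertrand: £12,000; Odalys: £36,000; Orsolya: £36,000; Bilal: £18,000; Ulric: £18,000; Cassia: £9,000; Carmen: £9,000; Oren: £18,000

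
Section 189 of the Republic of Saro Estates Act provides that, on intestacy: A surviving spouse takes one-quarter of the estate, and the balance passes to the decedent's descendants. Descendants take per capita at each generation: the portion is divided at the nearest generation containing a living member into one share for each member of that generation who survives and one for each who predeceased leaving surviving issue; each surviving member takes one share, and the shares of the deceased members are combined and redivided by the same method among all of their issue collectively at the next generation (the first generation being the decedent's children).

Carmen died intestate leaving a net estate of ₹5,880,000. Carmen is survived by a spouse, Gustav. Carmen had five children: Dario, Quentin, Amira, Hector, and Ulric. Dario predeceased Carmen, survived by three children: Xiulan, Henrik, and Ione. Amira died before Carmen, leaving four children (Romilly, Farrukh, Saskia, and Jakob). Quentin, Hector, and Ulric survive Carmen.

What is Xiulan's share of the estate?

Gustav takes one-quarter of ₹5,880,000 = ₹1,470,000. The remaining ₹4,410,000 passes to the descendants.
The descendants' portion (₹4,410,000) is divided at the children's generation into 5 shares of ₹882,000. Quentin, Hector, and Ulric each take ₹882,000. The 2 shares of the deceased (Dario and Amira) are combined into a pool of ₹1,764,000.
That pool (₹1,764,000) is divided at the grandchildren's generation equally among Xiulan, Henrik, Ione, Romilly, Farrukh, Saskia, and Jakob: ₹252,000 each.

Xiulan receives ₹252,000.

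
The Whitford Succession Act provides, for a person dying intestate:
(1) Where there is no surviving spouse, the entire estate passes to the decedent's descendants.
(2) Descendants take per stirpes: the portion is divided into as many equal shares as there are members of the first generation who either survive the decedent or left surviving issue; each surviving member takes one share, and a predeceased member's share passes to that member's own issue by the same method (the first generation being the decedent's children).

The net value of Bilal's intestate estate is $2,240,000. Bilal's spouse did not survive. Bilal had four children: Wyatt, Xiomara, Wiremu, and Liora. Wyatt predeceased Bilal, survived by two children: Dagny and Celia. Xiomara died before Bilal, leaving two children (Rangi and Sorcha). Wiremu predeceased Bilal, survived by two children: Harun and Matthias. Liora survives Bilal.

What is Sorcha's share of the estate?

Sorcha receives $280,000.

The entire $2,240,000 passes to the descendants.
That amount ($2,240,000) is divided into 4 shares of $560,000: Liora takes $560,000; Wyatt's $560,000 share passes to Wyatt's issue; Xiomara's $560,000 share passes to Xiomara's issue; Wiremu's $560,000 share passes to Wiremu's issue.
Wyatt's share ($560,000) is divided into 2 shares of $280,000: Dagny and Celia each take $280,000.
Xiomara's share ($560,000) is divided into 2 shares of $280,000: Rangi and Sorcha each take $280,000.
Wiremu's share ($560,000) is divided into 2 shares of $280,000: Harun and Matthias each take $280,000.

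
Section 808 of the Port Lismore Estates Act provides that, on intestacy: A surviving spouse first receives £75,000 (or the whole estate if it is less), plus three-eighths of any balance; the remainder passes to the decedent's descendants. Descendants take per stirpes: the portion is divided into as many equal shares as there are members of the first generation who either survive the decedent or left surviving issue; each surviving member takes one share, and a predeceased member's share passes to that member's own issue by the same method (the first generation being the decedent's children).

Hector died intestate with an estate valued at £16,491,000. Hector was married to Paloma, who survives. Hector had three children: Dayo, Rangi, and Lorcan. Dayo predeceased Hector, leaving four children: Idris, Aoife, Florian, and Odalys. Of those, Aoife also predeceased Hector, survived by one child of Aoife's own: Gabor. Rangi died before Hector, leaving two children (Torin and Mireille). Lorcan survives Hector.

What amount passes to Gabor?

Paloma first takes £75,000, leaving a balance of £16,416,000. Paloma then takes three-eighths of the balance (£6,156,000), for a total of £6,231,000. The remaining £10,260,000 passes to the descendants.
The descendants' portion (£10,260,000) is divided into 3 shares of £3,420,000: Lorcan takes £3,420,000; Dayo's £3,420,000 share passes to Dayo's issue; Rangi's £3,420,000 share passes to Rangi's issue.
Dayo's share (£3,420,000) is divided into 4 shares of £855,000: Idris, Florian, and Odalys each take £855,000; Aoife's £855,000 share passes to Aoife's issue.
Aoife's share (£855,000) passes entirely to Gabor.
Rangi's share (£3,420,000) is divided into 2 shares of £1,710,000: Torin and Mireille each take £1,710,000.

Gabor receives £855,000.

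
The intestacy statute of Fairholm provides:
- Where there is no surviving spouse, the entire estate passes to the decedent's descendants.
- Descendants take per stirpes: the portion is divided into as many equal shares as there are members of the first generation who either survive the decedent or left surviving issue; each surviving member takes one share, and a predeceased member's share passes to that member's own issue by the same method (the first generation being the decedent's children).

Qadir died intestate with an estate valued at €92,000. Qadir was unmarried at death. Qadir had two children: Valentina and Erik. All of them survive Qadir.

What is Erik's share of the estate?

Erik receives €46,000.

The entire €92,000 passes to the descendants.
That amount (€92,000) is divided into 2 shares of €46,000: Valentina and Erik each take €46,000.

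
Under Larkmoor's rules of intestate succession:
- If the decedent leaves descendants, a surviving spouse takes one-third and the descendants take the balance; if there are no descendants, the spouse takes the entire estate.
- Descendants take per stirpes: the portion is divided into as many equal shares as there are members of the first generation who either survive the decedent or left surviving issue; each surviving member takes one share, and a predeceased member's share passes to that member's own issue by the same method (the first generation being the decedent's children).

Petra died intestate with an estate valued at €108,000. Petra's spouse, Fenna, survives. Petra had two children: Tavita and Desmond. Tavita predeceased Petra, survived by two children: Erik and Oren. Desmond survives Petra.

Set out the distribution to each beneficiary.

Fenna takes one-third of €108,000 = €36,000. The remaining €72,000 passes to the descendants.
The descendants' portion (€72,000) is divided into 2 shares of €36,000: Desmond takes €36,000; Tavita's €36,000 share passes to Tavita's issue.
Tavita's share (€36,000) is divided into 2 shares of €18,000: Erik and Oren each take €18,000.

Fenna: €36,000; Erik: €18,000; Oren: €18,000; Desmond: €36,000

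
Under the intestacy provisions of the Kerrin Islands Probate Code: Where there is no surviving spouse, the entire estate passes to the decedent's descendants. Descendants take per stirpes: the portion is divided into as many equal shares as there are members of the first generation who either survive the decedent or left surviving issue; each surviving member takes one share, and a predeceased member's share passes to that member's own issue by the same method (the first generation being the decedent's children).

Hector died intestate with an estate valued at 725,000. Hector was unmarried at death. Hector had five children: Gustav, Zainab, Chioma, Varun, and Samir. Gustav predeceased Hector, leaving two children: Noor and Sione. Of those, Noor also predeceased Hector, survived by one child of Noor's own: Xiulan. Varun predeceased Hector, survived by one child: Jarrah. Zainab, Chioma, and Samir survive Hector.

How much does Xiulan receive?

The entire 725,000 passes to the descendants.
That amount (725,000) is divided into 5 shares of 145,000: Zainab, Chioma, and Samir each take 145,000; Gustav's 145,000 share passes to Gustav's issue; Varun's 145,000 share passes to Varun's issue.
Gustav's share (145,000) is divided into 2 shares of 72,500: Sione takes 72,500; Noor's 72,500 share passes to Noor's issue.
Noor's share (72,500) passes entirely to Xiulan.
Varun's share (145,000) passes entirely to Jarrah.

Xiulan receives 72,500.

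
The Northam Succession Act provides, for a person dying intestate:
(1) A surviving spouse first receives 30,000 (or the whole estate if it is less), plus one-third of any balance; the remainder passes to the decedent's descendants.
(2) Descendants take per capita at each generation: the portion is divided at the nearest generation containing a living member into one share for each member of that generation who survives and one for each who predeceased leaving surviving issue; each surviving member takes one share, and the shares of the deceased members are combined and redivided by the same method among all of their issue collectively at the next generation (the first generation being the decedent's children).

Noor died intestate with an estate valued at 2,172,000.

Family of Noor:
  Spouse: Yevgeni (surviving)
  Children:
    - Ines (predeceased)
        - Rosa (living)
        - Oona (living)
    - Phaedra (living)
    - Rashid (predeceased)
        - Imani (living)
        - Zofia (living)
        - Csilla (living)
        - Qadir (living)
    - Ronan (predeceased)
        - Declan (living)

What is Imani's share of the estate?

Yevgeni first takes 30,000, leaving a balance of 2,142,000. Yevgeni then takes one-third of the balance (714,000), for a total of 744,000. The remaining 1,428,000 passes to the descendants.
The descendants' portion (1,428,000) is divided at the children's generation into 4 shares of 357,000. Phaedra takes 357,000. The 3 shares of the deceased (Ines, Rashid, and Ronan) are combined into a pool of 1,071,000.
That pool (1,071,000) is divided at the grandchildren's generation equally among Rosa, Oona, Imani, Zofia, Csilla, Qadir, and Declan: 153,000 each.

Imani receives 153,000.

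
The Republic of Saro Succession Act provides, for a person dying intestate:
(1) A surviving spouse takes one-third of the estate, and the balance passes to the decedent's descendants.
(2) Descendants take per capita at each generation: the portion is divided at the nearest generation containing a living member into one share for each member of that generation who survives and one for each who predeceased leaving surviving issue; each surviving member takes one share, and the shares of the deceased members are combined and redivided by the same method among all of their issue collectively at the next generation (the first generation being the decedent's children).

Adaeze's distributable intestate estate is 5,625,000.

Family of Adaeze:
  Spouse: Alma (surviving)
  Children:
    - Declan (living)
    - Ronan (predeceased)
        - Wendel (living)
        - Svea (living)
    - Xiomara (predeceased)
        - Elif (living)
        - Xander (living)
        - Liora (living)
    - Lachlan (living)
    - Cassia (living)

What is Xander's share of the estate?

Alma takes one-third of 5,625,000 = 1,875,000. The remaining 3,750,000 passes to the descendants.
The descendants' portion (3,750,000) is divided at the children's generation into 5 shares of 750,000. Declan, Lachlan, and Cassia each take 750,000. The 2 shares of the deceased (Ronan and Xiomara) are combined into a pool of 1,500,000.
That pool (1,500,000) is divided at the grandchildren's generation equally among Wendel, Svea, Elif, Xander, and Liora: 300,000 each.

Xander receives 300,000.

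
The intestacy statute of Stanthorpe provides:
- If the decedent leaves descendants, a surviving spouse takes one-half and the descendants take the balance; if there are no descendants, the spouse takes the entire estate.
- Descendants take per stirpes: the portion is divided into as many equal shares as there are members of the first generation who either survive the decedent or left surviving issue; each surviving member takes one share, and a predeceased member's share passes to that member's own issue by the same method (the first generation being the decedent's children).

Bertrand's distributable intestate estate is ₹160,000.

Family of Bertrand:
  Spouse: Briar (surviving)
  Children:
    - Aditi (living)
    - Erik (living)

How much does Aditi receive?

Aditi receives ₹40,000.

Briar takes one-half of ₹160,000 = ₹80,000. The remaining ₹80,000 passes to the descendants.
The descendants' portion (₹80,000) is divided into 2 shares of ₹40,000: Aditi and Erik each take ₹40,000.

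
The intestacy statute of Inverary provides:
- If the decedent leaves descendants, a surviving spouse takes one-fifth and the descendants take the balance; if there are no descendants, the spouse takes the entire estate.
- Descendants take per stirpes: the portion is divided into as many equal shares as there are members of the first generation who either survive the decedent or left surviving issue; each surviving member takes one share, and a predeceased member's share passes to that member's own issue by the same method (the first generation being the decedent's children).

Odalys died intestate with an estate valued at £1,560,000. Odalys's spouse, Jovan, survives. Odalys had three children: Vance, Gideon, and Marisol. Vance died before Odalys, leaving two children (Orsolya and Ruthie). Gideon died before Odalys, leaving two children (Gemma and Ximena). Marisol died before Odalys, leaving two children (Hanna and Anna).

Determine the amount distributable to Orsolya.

Jovan takes one-fifth of £1,560,000 = £312,000. The remaining £1,248,000 passes to the descendants.
The descendants' portion (£1,248,000) is divided into 3 shares of £416,000: Vance's £416,000 share passes to Vance's issue; Gideon's £416,000 share passes to Gideon's issue; Marisol's £416,000 share passes to Marisol's issue.
Vance's share (£416,000) is divided into 2 shares of £208,000: Orsolya and Ruthie each take £208,000.
Gideon's share (£416,000) is divided into 2 shares of £208,000: Gemma and Ximena each take £208,000.
Marisol's share (£416,000) is divided into 2 shares of £208,000: Hanna and Anna each take £208,000.

Orsolya receives £208,000.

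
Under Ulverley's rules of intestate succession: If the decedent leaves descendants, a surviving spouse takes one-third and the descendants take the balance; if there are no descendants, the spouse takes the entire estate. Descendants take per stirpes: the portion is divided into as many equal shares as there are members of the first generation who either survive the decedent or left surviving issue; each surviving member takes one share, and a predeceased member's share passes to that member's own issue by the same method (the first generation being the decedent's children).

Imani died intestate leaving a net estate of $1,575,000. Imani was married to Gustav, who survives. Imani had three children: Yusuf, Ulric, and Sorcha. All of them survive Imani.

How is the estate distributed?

Gustav takes one-third of $1,575,000 = $525,000. The remaining $1,050,000 passes to the descendants.
The descendants' portion ($1,050,000) is divided into 3 shares of $350,000: Yusuf, Ulric, and Sorcha each take $350,000.

Gustav: $525,000; Yusuf: $350,000; Ulric: $350,000; Sorcha: $350,000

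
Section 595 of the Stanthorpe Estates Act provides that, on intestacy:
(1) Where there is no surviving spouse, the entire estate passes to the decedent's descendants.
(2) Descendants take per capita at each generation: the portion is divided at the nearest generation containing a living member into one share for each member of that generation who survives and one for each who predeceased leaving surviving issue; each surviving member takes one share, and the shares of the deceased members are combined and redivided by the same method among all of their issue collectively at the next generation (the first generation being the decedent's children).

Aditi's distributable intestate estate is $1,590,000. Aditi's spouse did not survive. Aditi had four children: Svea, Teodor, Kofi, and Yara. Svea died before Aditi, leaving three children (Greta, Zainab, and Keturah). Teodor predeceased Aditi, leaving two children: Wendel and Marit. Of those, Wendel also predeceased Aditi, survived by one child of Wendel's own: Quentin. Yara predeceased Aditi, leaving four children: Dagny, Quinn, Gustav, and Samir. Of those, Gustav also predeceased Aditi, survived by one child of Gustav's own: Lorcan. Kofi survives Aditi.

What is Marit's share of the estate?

Marit receives $132,500.

The entire $1,590,000 passes to the descendants.
That amount ($1,590,000) is divided at the children's generation into 4 shares of $397,500. Kofi takes $397,500. The 3 shares of the deceased (Svea, Teodor, and Yara) are combined into a pool of $1,192,500.
That pool ($1,192,500) is divided at the grandchildren's generation into 9 shares of $132,500. Greta, Zainab, Keturah, Marit, Dagny, Quinn, and Samir each take $132,500. The 2 shares of the deceased (Wendel and Gustav) are combined into a pool of $265,000.
That pool ($265,000) is divided at the great-grandchildren's generation equally among Quentin and Lorcan: $132,500 each.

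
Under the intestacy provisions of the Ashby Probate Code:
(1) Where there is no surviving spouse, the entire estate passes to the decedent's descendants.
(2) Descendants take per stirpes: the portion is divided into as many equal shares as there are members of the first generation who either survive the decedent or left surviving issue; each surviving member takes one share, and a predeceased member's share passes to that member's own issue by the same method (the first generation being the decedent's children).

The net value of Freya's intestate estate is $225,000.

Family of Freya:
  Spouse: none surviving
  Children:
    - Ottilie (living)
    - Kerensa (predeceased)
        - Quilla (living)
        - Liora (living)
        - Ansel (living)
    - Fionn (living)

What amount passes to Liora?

Liora receives $25,000.

The entire $225,000 passes to the descendants.
That amount ($225,000) is divided into 3 shares of $75,000: Ottilie and Fionn each take $75,000; Kerensa's $75,000 share passes to Kerensa's issue.
Kerensa's share ($75,000) is divided into 3 shares of $25,000: Quilla, Liora, and Ansel each take $25,000.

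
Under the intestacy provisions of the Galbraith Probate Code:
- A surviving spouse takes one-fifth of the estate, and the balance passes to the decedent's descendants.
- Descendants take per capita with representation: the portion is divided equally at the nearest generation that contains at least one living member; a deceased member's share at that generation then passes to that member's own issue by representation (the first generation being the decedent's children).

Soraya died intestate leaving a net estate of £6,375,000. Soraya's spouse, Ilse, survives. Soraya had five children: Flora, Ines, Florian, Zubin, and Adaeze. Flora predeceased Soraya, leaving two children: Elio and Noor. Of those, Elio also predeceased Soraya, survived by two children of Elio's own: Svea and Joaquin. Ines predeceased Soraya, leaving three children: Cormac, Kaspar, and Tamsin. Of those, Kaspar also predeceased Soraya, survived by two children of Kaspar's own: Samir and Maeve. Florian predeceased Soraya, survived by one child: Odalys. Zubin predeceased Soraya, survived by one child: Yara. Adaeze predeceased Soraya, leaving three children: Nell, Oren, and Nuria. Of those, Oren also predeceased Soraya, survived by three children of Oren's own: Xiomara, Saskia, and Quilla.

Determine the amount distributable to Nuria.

Ilse takes one-fifth of £6,375,000 = £1,275,000. The remaining £5,100,000 passes to the descendants.
No child survives, so the initial division is made at the grandchildren's generation.
The descendants' portion (£5,100,000) is divided into 10 shares of £510,000: Noor, Cormac, Tamsin, Odalys, Yara, Nell, and Nuria each take £510,000; Elio's £510,000 share passes to Elio's issue; Kaspar's £510,000 share passes to Kaspar's issue; Oren's £510,000 share passes to Oren's issue.
Elio's share (£510,000) is divided into 2 shares of £255,000: Svea and Joaquin each take £255,000.
Kaspar's share (£510,000) is divided into 2 shares of £255,000: Samir and Maeve each take £255,000.
Oren's share (£510,000) is divided into 3 shares of £170,000: Xiomara, Saskia, and Quilla each take £170,000.

Nuria receives £510,000.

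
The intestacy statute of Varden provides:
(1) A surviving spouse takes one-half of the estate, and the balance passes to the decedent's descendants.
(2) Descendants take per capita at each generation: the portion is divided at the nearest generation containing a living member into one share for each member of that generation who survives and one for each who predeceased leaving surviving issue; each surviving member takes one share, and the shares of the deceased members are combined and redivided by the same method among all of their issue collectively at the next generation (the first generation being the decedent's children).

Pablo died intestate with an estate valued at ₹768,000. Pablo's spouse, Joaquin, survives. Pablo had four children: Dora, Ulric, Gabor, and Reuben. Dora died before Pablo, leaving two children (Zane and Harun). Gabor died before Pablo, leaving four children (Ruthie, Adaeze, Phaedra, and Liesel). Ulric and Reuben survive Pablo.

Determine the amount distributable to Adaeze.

Joaquin takes one-half of ₹768,000 = ₹384,000. The remaining ₹384,000 passes to the descendants.
The descendants' portion (₹384,000) is divided at the children's generation into 4 shares of ₹96,000. Ulric and Reuben each take ₹96,000. The 2 shares of the deceased (Dora and Gabor) are combined into a pool of ₹192,000.
That pool (₹192,000) is divided at the grandchildren's generation equally among Zane, Harun, Ruthie, Adaeze, Phaedra, and Liesel: ₹32,000 each.

Adaeze receives ₹32,000.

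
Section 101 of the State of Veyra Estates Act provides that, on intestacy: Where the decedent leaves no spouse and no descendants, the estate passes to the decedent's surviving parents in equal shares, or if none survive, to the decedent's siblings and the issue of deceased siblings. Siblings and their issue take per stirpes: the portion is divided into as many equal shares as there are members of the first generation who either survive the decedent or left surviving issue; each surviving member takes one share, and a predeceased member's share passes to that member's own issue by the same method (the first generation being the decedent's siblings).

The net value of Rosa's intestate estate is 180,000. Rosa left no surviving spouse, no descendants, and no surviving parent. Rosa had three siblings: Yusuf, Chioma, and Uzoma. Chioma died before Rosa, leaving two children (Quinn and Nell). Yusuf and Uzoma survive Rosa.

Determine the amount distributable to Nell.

Nell receives 30,000.

The entire 180,000 passes to the siblings and their issue.
That amount (180,000) is divided into 3 shares of 60,000: Yusuf and Uzoma each take 60,000; Chioma's 60,000 share passes to Chioma's issue.
Chioma's share (60,000) is divided into 2 shares of 30,000: Quinn and Nell each take 30,000.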